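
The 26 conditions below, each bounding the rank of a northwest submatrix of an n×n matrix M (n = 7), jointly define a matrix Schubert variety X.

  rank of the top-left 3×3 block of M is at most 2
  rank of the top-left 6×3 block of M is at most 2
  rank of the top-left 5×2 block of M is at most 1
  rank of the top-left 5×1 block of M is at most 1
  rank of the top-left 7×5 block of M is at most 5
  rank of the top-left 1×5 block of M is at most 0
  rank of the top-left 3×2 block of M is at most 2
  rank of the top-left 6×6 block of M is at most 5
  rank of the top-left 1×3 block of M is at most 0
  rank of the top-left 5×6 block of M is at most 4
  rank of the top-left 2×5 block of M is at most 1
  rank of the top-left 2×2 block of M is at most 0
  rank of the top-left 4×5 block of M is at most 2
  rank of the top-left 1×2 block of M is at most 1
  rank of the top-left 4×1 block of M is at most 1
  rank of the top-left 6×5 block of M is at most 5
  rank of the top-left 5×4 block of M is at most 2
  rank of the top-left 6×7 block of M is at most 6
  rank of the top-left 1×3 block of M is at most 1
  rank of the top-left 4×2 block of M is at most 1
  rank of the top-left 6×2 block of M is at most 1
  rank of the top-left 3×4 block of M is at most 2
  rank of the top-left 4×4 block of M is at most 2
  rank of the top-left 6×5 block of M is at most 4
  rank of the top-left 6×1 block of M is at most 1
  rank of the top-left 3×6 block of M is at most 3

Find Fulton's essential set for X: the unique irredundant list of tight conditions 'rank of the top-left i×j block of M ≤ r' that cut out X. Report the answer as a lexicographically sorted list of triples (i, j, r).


Recovering R(i,j) via the rank-extension bound from the 26 conditions:

  row 1: 0, 0, 0, 0, 0, 1, 1
  row 2: 0, 0, 1, 1, 1, 2, 2
  row 3: 1, 1, 2, 2, 2, 3, 3
  row 4: 1, 1, 2, 2, 2, 3, 4
  row 5: 1, 1, 2, 2, 3, 4, 5
  row 6: 1, 1, 2, 3, 4, 5, 6
  row 7: 1, 2, 3, 4, 5, 6, 7

so w = (6, 3, 1, 7, 5, 4, 2).

ℓ(w)=13; the 5 essential cells (i,j,r):

[(1, 5, 0), (2, 2, 0), (4, 5, 2), (5, 4, 2), (6, 2, 1)]


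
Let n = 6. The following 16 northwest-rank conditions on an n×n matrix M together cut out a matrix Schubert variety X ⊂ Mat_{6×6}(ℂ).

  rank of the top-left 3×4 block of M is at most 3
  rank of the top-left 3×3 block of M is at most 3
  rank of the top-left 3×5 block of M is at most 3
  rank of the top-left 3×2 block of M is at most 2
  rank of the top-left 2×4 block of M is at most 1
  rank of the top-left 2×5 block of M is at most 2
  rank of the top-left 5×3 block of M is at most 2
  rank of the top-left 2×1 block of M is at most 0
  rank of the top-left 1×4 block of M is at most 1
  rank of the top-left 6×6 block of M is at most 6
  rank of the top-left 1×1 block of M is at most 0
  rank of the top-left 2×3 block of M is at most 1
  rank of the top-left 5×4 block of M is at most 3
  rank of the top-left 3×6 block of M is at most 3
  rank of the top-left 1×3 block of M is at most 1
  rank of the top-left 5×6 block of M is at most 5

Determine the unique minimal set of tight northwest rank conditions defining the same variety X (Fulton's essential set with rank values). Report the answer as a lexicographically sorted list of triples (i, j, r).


The tightest implied rank at each (i,j), from the 16 conditions:

  row 1: 0, 1, 1, 1, 1, 1
  row 2: 0, 1, 1, 1, 2, 2
  row 3: 1, 2, 2, 2, 3, 3
  row 4: 1, 2, 2, 3, 4, 4
  row 5: 1, 2, 2, 3, 4, 5
  row 6: 1, 2, 3, 4, 5, 6

hence w(1..6) = (2, 5, 1, 4, 6, 3).

Rothe diagram D(w) (6 cells), 3 SE-corners (essential conditions):

[(2, 1, 0), (2, 4, 1), (5, 3, 2)]


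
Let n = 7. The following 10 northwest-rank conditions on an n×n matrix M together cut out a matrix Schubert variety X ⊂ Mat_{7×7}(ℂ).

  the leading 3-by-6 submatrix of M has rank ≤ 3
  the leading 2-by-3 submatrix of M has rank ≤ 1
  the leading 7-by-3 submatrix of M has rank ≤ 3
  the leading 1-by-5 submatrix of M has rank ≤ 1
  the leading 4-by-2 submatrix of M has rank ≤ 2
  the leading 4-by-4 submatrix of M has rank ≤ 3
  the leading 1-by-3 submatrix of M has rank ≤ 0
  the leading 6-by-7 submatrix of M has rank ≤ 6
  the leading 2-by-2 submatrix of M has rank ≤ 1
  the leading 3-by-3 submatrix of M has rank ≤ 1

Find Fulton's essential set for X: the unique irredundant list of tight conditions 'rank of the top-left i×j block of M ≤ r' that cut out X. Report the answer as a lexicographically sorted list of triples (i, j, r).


Propagating the 10 rank bounds to every northwest block:

  R[1]: 0 0 0 1 1 1 1
  R[2]: 1 1 1 2 2 2 2
  R[3]: 1 1 1 2 3 3 3
  R[4]: 1 2 2 3 4 4 4
  R[5]: 1 2 3 4 5 5 5
  R[6]: 1 2 3 4 5 6 6
  R[7]: 1 2 3 4 5 6 7

giving w = (4, 1, 5, 2, 3, 6, 7) via Δ²R.

Rothe diagram D(w) (5 cells), 2 SE-corners (essential conditions):

[(1, 3, 0), (3, 3, 1)]


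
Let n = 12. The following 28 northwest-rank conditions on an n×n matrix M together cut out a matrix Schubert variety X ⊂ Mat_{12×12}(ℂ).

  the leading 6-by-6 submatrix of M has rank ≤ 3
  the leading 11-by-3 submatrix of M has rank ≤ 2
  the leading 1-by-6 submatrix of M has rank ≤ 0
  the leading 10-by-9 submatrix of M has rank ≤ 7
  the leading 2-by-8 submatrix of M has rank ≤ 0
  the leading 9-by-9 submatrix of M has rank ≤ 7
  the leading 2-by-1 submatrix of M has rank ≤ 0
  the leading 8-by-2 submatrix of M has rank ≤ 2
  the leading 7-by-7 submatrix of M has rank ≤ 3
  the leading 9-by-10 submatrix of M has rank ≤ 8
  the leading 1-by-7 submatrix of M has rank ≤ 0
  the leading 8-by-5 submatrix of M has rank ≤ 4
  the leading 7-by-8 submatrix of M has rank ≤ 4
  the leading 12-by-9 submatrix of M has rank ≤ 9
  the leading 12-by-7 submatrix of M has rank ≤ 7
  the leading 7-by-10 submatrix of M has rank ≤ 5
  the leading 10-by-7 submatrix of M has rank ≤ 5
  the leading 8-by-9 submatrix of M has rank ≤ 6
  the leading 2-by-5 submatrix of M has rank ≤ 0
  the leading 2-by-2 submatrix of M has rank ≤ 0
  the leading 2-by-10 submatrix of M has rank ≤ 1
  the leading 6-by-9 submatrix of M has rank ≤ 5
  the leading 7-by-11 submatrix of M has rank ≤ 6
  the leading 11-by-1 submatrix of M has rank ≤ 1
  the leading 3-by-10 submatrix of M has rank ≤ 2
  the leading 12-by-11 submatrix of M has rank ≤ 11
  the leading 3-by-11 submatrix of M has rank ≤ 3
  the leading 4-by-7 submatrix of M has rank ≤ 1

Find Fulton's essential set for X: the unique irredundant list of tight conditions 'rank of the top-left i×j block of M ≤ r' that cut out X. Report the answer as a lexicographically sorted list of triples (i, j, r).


Propagating the 28 rank bounds to every northwest block:

  R[1]: 0, 0, 0, 0, 0, 0, 0, 0, 1, 1, 1, 1
  R[2]: 0, 0, 0, 0, 0, 0, 0, 0, 1, 1, 2, 2
  R[3]: 1, 1, 1, 1, 1, 1, 1, 1, 2, 2, 3, 3
  R[4]: 1, 1, 1, 1, 1, 1, 1, 2, 3, 3, 4, 4
  R[5]: 1, 2, 2, 2, 2, 2, 2, 3, 4, 4, 5, 5
  R[6]: 1, 2, 2, 3, 3, 3, 3, 4, 5, 5, 6, 6
  R[7]: 1, 2, 2, 3, 3, 3, 3, 4, 5, 5, 6, 7
  R[8]: 1, 2, 2, 3, 4, 4, 4, 5, 6, 6, 7, 8
  R[9]: 1, 2, 2, 3, 4, 5, 5, 6, 7, 7, 8, 9
  R[10]: 1, 2, 2, 3, 4, 5, 5, 6, 7, 8, 9, 10
  R[11]: 1, 2, 2, 3, 4, 5, 6, 7, 8, 9, 10, 11
  R[12]: 1, 2, 3, 4, 5, 6, 7, 8, 9, 10, 11, 12

giving w = (9, 11, 1, 8, 2, 4, 12, 5, 6, 10, 7, 3) via Δ²R.

D(w) has 34 cells with 7 SE-corners; essential set:

[(2, 8, 0), (2, 10, 1), (4, 7, 1), (7, 7, 3), (7, 10, 5), (10, 7, 5), (11, 3, 2)]


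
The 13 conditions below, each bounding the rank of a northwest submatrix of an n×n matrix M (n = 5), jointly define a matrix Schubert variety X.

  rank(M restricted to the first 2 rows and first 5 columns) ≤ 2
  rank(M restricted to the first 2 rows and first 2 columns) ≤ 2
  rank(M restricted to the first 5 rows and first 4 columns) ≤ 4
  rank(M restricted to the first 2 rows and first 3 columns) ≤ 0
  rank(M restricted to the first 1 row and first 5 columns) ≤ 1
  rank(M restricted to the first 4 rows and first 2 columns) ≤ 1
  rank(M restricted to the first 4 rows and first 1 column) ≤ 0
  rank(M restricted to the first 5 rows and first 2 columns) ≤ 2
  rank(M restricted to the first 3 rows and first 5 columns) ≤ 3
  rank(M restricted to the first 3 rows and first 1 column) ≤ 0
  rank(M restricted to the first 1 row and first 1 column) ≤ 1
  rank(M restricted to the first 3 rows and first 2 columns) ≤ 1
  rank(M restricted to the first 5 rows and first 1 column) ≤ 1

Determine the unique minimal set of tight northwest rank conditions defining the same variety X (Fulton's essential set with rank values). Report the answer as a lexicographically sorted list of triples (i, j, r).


Reconstructing r_w from the 13 given conditions:

  i=1: 0, 0, 0, 1, 1
  i=2: 0, 0, 0, 1, 2
  i=3: 0, 1, 1, 2, 3
  i=4: 0, 1, 2, 3, 4
  i=5: 1, 2, 3, 4, 5

hence w(1..5) = (4, 5, 2, 3, 1).

Fulton essential set (2 of the 8 Rothe cells):

[(2, 3, 0), (4, 1, 0)]


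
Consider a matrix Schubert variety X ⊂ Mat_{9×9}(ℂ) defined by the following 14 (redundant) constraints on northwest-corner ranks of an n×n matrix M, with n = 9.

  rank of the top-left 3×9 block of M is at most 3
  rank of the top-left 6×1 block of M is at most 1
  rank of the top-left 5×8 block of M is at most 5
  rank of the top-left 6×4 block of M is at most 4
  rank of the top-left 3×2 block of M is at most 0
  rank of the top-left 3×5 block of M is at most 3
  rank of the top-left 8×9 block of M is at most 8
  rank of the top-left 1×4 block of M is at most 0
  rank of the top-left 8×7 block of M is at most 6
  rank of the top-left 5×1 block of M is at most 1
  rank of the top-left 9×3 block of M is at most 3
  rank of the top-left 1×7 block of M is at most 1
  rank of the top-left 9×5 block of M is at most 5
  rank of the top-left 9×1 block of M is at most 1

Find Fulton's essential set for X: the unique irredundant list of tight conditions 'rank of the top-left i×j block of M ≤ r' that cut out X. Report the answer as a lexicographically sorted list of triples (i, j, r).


Propagating the 14 rank bounds to every northwest block:

  R[1]: 0 0 0 0 1 1 1 1 1
  R[2]: 0 0 1 1 2 2 2 2 2
  R[3]: 0 0 1 2 3 3 3 3 3
  R[4]: 1 1 2 3 4 4 4 4 4
  R[5]: 1 2 3 4 5 5 5 5 5
  R[6]: 1 2 3 4 5 6 6 6 6
  R[7]: 1 2 3 4 5 6 6 7 7
  R[8]: 1 2 3 4 5 6 6 7 8
  R[9]: 1 2 3 4 5 6 7 8 9

the unique w with this rank table is (5, 3, 4, 1, 2, 6, 8, 9, 7).

|D(w)|=10, |Ess(w)|=3:

[(1, 4, 0), (3, 2, 0), (8, 7, 6)]


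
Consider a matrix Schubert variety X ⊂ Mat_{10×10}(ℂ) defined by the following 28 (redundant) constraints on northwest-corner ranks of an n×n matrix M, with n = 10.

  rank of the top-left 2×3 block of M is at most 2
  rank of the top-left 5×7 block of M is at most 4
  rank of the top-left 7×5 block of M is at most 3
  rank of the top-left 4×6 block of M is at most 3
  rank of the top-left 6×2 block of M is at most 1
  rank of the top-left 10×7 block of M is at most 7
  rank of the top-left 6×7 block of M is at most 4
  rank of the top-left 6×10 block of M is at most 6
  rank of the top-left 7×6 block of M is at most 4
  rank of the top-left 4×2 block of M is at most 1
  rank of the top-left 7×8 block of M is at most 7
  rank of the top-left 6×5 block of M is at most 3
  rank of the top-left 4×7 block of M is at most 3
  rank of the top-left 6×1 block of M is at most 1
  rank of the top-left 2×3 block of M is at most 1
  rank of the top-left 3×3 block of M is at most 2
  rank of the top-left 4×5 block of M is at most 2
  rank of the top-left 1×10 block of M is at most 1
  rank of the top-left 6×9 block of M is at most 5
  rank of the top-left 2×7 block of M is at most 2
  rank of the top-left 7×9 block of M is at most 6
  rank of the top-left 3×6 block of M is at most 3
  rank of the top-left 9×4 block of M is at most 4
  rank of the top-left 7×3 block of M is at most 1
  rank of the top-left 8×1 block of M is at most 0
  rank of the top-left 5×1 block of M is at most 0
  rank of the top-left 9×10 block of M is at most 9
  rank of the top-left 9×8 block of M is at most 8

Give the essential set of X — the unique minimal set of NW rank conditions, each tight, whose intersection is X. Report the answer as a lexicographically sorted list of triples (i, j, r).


Propagating the 28 rank bounds to every northwest block:

  row 1: 0, 1, 1, 1, 1, 1, 1, 1, 1, 1
  row 2: 0, 1, 1, 2, 2, 2, 2, 2, 2, 2
  row 3: 0, 1, 1, 2, 2, 3, 3, 3, 3, 3
  row 4: 0, 1, 1, 2, 2, 3, 3, 4, 4, 4
  row 5: 0, 1, 1, 2, 3, 4, 4, 5, 5, 5
  row 6: 0, 1, 1, 2, 3, 4, 4, 5, 5, 6
  row 7: 0, 1, 1, 2, 3, 4, 5, 6, 6, 7
  row 8: 0, 1, 2, 3, 4, 5, 6, 7, 7, 8
  row 9: 1, 2, 3, 4, 5, 6, 7, 8, 8, 9
  row 10: 1, 2, 3, 4, 5, 6, 7, 8, 9, 10

so w = (2, 4, 6, 8, 5, 10, 7, 3, 1, 9).

ℓ(w)=19; the 6 essential cells (i,j,r):

[(4, 5, 2), (4, 7, 3), (6, 7, 4), (6, 9, 5), (7, 3, 1), (8, 1, 0)]


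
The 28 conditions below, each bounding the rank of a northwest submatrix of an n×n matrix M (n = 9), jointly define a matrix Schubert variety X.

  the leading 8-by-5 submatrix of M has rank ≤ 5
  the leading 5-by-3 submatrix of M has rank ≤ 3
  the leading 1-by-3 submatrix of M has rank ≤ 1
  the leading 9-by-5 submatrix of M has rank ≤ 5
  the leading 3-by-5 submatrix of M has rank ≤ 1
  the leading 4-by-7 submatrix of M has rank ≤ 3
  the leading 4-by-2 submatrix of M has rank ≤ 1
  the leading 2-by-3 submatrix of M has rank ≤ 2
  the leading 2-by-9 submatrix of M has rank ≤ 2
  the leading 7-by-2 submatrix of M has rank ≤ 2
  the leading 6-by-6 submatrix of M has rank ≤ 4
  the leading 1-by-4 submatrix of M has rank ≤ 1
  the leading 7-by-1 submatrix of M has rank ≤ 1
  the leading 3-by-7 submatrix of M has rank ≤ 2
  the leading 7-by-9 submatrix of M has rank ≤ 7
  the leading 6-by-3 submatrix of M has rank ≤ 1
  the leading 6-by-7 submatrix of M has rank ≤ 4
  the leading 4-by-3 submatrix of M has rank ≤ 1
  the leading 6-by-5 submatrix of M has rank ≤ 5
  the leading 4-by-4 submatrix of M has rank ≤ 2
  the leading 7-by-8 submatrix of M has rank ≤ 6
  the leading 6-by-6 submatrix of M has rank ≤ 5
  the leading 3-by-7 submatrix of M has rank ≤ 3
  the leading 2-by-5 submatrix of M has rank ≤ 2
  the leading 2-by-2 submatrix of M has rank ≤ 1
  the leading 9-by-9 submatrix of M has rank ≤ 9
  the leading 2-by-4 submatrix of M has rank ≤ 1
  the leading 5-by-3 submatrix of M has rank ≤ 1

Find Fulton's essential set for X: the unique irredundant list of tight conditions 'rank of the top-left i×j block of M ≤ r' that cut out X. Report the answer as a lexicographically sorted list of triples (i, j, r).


Rank table r_w(9×9) implied by the 28 constraints:

  R[1]: 1, 1, 1, 1, 1, 1, 1, 1, 1
  R[2]: 1, 1, 1, 1, 1, 2, 2, 2, 2
  R[3]: 1, 1, 1, 1, 1, 2, 2, 3, 3
  R[4]: 1, 1, 1, 2, 2, 3, 3, 4, 4
  R[5]: 1, 1, 1, 2, 3, 4, 4, 5, 5
  R[6]: 1, 1, 1, 2, 3, 4, 4, 5, 6
  R[7]: 1, 2, 2, 3, 4, 5, 5, 6, 7
  R[8]: 1, 2, 3, 4, 5, 6, 6, 7, 8
  R[9]: 1, 2, 3, 4, 5, 6, 7, 8, 9

hence w(1..9) = (1, 6, 8, 4, 5, 9, 2, 3, 7).

ℓ(w)=16; the 4 essential cells (i,j,r):

[(3, 5, 1), (3, 7, 2), (6, 3, 1), (6, 7, 4)]


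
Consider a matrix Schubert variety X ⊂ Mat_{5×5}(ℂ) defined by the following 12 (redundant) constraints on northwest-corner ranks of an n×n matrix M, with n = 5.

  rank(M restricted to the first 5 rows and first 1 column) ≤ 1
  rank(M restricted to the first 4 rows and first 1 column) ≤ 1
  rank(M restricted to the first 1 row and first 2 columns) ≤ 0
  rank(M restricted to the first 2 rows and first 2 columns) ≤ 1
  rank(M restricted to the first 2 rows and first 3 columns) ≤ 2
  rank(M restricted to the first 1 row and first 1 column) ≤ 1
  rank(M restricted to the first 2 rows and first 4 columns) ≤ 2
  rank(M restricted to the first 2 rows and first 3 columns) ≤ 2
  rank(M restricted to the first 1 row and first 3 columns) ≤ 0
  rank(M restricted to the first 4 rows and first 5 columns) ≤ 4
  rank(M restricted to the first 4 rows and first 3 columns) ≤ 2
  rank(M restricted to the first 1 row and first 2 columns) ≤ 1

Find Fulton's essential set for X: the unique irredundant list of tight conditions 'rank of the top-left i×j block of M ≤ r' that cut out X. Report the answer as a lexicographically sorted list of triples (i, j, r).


Recovering R(i,j) via the rank-extension bound from the 12 conditions:

  row 1: 0 0 0 1 1
  row 2: 1 1 1 2 2
  row 3: 1 2 2 3 3
  row 4: 1 2 2 3 4
  row 5: 1 2 3 4 5

so w = (4, 1, 2, 5, 3).

Rothe diagram D(w) (4 cells), 2 SE-corners (essential conditions):

[(1, 3, 0), (4, 3, 2)]


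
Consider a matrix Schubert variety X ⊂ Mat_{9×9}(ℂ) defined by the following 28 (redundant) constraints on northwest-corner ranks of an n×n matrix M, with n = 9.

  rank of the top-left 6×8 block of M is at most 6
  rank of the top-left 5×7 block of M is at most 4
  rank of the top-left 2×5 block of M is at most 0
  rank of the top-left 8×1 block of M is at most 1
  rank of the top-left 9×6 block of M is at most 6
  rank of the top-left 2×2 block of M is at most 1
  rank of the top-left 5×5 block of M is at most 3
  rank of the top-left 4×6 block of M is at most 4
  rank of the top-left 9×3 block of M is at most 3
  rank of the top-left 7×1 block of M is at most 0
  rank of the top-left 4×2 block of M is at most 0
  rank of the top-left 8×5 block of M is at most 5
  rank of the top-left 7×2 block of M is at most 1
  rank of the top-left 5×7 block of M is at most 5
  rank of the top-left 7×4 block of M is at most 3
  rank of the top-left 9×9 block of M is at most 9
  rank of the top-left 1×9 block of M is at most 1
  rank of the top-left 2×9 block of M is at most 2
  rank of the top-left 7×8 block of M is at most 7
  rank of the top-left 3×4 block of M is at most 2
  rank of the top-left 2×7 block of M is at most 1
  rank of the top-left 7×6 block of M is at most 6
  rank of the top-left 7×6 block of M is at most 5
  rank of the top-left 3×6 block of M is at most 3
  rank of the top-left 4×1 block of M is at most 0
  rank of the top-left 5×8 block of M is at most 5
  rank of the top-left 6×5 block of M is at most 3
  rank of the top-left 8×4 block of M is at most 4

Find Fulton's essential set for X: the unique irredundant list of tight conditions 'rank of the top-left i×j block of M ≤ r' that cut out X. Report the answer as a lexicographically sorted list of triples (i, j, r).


Propagating the 28 rank bounds to every northwest block:

  R[1]: 0 | 0 | 0 | 0 | 0 | 1 | 1 | 1 | 1
  R[2]: 0 | 0 | 0 | 0 | 0 | 1 | 1 | 2 | 2
  R[3]: 0 | 0 | 1 | 1 | 1 | 2 | 2 | 3 | 3
  R[4]: 0 | 0 | 1 | 2 | 2 | 3 | 3 | 4 | 4
  R[5]: 0 | 1 | 2 | 3 | 3 | 4 | 4 | 5 | 5
  R[6]: 0 | 1 | 2 | 3 | 3 | 4 | 5 | 6 | 6
  R[7]: 0 | 1 | 2 | 3 | 4 | 5 | 6 | 7 | 7
  R[8]: 1 | 2 | 3 | 4 | 5 | 6 | 7 | 8 | 8
  R[9]: 1 | 2 | 3 | 4 | 5 | 6 | 7 | 8 | 9

second differences of R give the permutation w = (6, 8, 3, 4, 2, 7, 5, 1, 9).

Fulton essential set (5 of the 19 Rothe cells):

[(2, 5, 0), (2, 7, 1), (4, 2, 0), (6, 5, 3), (7, 1, 0)]


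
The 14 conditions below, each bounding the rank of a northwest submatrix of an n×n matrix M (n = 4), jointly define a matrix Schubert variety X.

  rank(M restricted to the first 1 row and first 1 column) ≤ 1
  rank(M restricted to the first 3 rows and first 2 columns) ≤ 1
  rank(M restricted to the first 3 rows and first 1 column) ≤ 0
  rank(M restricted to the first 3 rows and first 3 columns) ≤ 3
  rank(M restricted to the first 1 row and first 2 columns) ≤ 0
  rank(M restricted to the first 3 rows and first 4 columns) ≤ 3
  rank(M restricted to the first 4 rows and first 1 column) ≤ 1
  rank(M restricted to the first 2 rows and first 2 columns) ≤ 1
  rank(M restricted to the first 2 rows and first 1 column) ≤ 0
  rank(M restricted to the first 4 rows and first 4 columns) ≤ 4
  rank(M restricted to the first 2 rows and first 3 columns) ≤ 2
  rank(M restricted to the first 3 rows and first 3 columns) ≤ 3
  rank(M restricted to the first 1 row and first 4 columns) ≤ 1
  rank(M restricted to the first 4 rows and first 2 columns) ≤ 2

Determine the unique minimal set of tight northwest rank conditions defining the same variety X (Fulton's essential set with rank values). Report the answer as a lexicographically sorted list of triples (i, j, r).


Rank table r_w(4×4) implied by the 14 constraints:

  row 1: 0, 0, 1, 1
  row 2: 0, 1, 2, 2
  row 3: 0, 1, 2, 3
  row 4: 1, 2, 3, 4

second differences of R give the permutation w = (3, 2, 4, 1).

2 SE-corners of the 4-cell Rothe diagram give Ess(w):

[(1, 2, 0), (3, 1, 0)]


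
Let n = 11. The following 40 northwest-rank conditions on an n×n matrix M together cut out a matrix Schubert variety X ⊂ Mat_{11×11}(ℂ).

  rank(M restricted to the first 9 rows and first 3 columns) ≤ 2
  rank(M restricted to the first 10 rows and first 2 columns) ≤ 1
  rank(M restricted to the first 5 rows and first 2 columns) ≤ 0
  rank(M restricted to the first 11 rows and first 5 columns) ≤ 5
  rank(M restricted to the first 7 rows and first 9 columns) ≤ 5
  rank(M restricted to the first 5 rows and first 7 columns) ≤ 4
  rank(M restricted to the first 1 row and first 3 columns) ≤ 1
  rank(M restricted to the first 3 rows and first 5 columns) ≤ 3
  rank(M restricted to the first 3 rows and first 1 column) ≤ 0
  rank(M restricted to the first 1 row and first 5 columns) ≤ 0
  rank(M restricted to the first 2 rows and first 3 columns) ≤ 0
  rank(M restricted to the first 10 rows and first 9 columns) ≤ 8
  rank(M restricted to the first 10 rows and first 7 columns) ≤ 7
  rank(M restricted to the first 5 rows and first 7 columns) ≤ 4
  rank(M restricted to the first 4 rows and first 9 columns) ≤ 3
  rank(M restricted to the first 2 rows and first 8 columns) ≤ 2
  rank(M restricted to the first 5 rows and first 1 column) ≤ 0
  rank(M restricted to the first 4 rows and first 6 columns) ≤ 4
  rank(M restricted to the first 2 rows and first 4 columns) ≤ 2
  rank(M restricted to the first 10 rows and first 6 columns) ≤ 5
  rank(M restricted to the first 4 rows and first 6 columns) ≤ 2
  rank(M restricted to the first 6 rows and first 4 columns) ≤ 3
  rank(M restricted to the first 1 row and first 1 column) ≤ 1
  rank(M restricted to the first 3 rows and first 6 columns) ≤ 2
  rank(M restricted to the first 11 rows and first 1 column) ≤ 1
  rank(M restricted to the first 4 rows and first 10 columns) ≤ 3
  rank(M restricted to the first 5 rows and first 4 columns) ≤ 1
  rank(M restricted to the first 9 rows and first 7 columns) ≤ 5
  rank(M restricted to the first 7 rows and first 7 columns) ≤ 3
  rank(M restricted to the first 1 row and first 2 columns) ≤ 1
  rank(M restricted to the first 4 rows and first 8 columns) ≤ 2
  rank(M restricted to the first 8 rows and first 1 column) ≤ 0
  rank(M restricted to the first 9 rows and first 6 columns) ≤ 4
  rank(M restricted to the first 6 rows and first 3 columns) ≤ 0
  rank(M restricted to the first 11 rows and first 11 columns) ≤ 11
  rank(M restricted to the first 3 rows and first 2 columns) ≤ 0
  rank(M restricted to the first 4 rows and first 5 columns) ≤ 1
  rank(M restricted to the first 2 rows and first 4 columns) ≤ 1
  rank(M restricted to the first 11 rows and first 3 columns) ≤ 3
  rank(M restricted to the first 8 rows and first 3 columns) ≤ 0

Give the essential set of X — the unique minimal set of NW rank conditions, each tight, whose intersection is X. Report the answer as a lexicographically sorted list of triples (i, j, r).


Rank table r_w(11×11) implied by the 40 constraints:

  row 1: 0 | 0 | 0 | 0 | 0 | 1 | 1 | 1 | 1 | 1 | 1
  row 2: 0 | 0 | 0 | 1 | 1 | 2 | 2 | 2 | 2 | 2 | 2
  row 3: 0 | 0 | 0 | 1 | 1 | 2 | 2 | 2 | 3 | 3 | 3
  row 4: 0 | 0 | 0 | 1 | 1 | 2 | 2 | 2 | 3 | 3 | 4
  row 5: 0 | 0 | 0 | 1 | 2 | 3 | 3 | 3 | 4 | 4 | 5
  row 6: 0 | 0 | 0 | 1 | 2 | 3 | 3 | 4 | 5 | 5 | 6
  row 7: 0 | 0 | 0 | 1 | 2 | 3 | 3 | 4 | 5 | 6 | 7
  row 8: 0 | 0 | 0 | 1 | 2 | 3 | 4 | 5 | 6 | 7 | 8
  row 9: 1 | 1 | 1 | 2 | 3 | 4 | 5 | 6 | 7 | 8 | 9
  row 10: 1 | 1 | 2 | 3 | 4 | 5 | 6 | 7 | 8 | 9 | 10
  row 11: 1 | 2 | 3 | 4 | 5 | 6 | 7 | 8 | 9 | 10 | 11

hence w(1..11) = (6, 4, 9, 11, 5, 8, 10, 7, 1, 3, 2).

7 SE-corners of the 36-cell Rothe diagram give Ess(w):

[(1, 5, 0), (4, 5, 1), (4, 8, 2), (4, 10, 3), (7, 7, 3), (8, 3, 0), (10, 2, 1)]


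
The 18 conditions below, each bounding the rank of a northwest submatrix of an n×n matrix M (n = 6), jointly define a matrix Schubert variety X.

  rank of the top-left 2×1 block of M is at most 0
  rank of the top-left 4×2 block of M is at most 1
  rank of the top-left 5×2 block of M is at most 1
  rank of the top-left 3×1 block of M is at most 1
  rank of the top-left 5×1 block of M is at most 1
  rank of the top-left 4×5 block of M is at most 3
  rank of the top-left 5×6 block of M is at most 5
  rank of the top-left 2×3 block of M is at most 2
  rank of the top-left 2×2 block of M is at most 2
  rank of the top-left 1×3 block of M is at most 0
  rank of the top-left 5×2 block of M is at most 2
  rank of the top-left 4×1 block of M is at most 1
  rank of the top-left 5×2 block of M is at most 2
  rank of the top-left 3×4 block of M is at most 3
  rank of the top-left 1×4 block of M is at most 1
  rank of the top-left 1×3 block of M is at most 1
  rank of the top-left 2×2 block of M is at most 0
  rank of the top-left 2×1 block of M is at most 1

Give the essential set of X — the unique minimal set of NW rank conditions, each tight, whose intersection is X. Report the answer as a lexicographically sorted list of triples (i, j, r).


Reconstructing r_w from the 18 given conditions:

  i=1: 0  0  0  1  1  1
  i=2: 0  0  1  2  2  2
  i=3: 1  1  2  3  3  3
  i=4: 1  1  2  3  3  4
  i=5: 1  1  2  3  4  5
  i=6: 1  2  3  4  5  6

hence w(1..6) = (4, 3, 1, 6, 5, 2).

ℓ(w)=8; the 4 essential cells (i,j,r):

[(1, 3, 0), (2, 2, 0), (4, 5, 3), (5, 2, 1)]


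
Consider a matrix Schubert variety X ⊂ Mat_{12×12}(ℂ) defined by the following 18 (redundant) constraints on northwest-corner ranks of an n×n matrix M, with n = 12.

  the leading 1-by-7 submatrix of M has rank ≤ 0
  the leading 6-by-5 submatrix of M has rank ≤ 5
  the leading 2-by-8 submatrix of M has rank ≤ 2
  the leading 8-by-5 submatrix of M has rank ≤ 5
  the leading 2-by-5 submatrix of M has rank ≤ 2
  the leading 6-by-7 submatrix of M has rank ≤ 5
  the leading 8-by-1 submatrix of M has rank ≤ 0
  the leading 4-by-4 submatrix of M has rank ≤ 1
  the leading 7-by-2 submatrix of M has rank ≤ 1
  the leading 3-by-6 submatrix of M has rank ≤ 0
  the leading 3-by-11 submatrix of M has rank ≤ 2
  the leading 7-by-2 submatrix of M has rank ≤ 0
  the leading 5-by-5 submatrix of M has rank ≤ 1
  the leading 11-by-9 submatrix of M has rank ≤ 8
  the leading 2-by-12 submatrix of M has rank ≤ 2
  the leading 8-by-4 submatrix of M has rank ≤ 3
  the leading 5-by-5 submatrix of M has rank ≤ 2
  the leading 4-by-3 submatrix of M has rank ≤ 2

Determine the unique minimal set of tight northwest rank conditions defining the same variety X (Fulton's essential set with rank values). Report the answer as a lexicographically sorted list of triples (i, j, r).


Rank table r_w(12×12) implied by the 18 constraints:

  R[1]: 0  0  0  0  0  0  0  1  1  1  1  1
  R[2]: 0  0  0  0  0  0  1  2  2  2  2  2
  R[3]: 0  0  0  0  0  0  1  2  2  2  2  3
  R[4]: 0  0  1  1  1  1  2  3  3  3  3  4
  R[5]: 0  0  1  1  1  2  3  4  4  4  4  5
  R[6]: 0  0  1  2  2  3  4  5  5  5  5  6
  R[7]: 0  0  1  2  3  4  5  6  6  6  6  7
  R[8]: 0  1  2  3  4  5  6  7  7  7  7  8
  R[9]: 1  2  3  4  5  6  7  8  8  8  8  9
  R[10]: 1  2  3  4  5  6  7  8  8  9  9  10
  R[11]: 1  2  3  4  5  6  7  8  8  9  10  11
  R[12]: 1  2  3  4  5  6  7  8  9  10  11  12

hence w(1..12) = (8, 7, 12, 3, 6, 4, 5, 2, 1, 10, 11, 9).

D(w) has 35 cells with 7 SE-corners; essential set:

[(1, 7, 0), (3, 6, 0), (3, 11, 2), (5, 5, 1), (7, 2, 0), (8, 1, 0), (11, 9, 8)]


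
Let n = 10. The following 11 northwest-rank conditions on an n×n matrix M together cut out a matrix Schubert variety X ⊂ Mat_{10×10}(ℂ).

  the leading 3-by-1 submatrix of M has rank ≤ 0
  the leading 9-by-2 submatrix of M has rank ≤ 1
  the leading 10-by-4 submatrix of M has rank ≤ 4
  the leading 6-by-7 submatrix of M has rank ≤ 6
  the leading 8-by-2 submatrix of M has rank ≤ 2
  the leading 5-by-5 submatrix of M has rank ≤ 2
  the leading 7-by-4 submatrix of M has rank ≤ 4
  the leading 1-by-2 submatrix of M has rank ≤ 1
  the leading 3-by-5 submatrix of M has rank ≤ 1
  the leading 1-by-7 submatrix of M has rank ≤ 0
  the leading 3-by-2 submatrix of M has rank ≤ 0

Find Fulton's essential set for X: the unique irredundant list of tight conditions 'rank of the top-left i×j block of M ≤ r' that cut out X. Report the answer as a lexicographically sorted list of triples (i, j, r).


The tightest implied rank at each (i,j), from the 11 conditions:

  R[1]: 0  0  0  0  0  0  0  1  1  1
  R[2]: 0  0  1  1  1  1  1  2  2  2
  R[3]: 0  0  1  1  1  2  2  3  3  3
  R[4]: 1  1  2  2  2  3  3  4  4  4
  R[5]: 1  1  2  2  2  3  4  5  5  5
  R[6]: 1  1  2  3  3  4  5  6  6  6
  R[7]: 1  1  2  3  4  5  6  7  7  7
  R[8]: 1  1  2  3  4  5  6  7  8  8
  R[9]: 1  1  2  3  4  5  6  7  8  9
  R[10]: 1  2  3  4  5  6  7  8  9  10

the unique w with this rank table is (8, 3, 6, 1, 7, 4, 5, 9, 10, 2).

ℓ(w)=20; the 5 essential cells (i,j,r):

[(1, 7, 0), (3, 2, 0), (3, 5, 1), (5, 5, 2), (9, 2, 1)]


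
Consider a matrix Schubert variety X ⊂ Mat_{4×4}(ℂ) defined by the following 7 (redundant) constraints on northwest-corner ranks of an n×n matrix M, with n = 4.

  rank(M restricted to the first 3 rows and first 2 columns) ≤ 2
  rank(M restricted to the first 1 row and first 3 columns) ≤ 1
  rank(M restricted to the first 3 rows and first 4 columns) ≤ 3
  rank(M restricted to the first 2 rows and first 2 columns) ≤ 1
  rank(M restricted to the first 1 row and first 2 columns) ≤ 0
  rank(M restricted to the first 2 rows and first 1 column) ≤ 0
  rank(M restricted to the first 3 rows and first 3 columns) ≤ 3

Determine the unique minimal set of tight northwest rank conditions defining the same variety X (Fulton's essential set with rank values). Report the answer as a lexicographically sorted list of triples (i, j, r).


Reconstructing r_w from the 7 given conditions:

  R[1]: 0  0  1  1
  R[2]: 0  1  2  2
  R[3]: 1  2  3  3
  R[4]: 1  2  3  4

so w = (3, 2, 1, 4).

ℓ(w)=3; the 2 essential cells (i,j,r):

[(1, 2, 0), (2, 1, 0)]


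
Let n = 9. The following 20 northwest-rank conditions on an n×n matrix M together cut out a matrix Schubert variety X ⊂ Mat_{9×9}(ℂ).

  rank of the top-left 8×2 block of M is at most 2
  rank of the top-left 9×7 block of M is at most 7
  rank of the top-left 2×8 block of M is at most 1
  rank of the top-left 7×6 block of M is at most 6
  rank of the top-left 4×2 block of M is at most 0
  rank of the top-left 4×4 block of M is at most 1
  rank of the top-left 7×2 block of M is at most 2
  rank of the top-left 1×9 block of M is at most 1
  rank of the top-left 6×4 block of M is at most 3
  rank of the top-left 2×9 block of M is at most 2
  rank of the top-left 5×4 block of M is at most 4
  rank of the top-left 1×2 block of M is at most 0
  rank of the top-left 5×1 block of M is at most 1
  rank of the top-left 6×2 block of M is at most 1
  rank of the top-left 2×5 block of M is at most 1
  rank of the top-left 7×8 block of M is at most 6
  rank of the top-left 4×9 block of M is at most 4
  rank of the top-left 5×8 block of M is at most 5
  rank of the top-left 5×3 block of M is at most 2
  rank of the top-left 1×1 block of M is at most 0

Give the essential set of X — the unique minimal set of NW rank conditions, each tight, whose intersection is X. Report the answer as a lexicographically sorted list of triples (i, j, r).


Rank table r_w(9×9) implied by the 20 constraints:

  0, 0, 1, 1, 1, 1, 1, 1, 1
  0, 0, 1, 1, 1, 1, 1, 1, 2
  0, 0, 1, 1, 2, 2, 2, 2, 3
  0, 0, 1, 1, 2, 3, 3, 3, 4
  1, 1, 2, 2, 3, 4, 4, 4, 5
  1, 1, 2, 3, 4, 5, 5, 5, 6
  1, 2, 3, 4, 5, 6, 6, 6, 7
  1, 2, 3, 4, 5, 6, 7, 7, 8
  1, 2, 3, 4, 5, 6, 7, 8, 9

so w = (3, 9, 5, 6, 1, 4, 2, 7, 8).

4 SE-corners of the 16-cell Rothe diagram give Ess(w):

[(2, 8, 1), (4, 2, 0), (4, 4, 1), (6, 2, 1)]


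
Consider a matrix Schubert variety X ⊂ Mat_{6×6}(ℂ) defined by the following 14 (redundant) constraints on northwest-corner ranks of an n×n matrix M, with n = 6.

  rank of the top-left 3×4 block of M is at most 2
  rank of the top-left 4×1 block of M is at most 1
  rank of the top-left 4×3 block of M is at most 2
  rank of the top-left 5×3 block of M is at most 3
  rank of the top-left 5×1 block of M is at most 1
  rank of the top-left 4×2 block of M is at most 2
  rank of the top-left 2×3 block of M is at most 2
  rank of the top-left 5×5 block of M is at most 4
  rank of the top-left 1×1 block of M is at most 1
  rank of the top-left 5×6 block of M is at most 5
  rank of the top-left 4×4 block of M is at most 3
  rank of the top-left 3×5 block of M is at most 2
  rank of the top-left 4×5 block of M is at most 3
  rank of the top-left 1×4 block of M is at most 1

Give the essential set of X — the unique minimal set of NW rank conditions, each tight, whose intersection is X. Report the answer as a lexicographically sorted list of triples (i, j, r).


Propagating the 14 rank bounds to every northwest block:

  R[1]: 1 1 1 1 1 1
  R[2]: 1 2 2 2 2 2
  R[3]: 1 2 2 2 2 3
  R[4]: 1 2 2 3 3 4
  R[5]: 1 2 3 4 4 5
  R[6]: 1 2 3 4 5 6

second differences of R give the permutation w = (1, 2, 6, 4, 3, 5).

ℓ(w)=4; the 2 essential cells (i,j,r):

[(3, 5, 2), (4, 3, 2)]


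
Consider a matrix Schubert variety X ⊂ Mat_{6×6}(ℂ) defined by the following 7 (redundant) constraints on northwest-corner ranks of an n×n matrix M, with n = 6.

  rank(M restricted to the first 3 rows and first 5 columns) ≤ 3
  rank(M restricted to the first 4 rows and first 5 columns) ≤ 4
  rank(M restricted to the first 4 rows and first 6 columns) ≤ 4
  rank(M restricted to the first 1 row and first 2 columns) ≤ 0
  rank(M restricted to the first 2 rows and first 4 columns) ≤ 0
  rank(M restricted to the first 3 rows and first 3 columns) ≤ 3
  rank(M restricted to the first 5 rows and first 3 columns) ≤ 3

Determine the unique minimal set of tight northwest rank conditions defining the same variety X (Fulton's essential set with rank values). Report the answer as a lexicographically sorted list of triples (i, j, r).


Propagating the 7 rank bounds to every northwest block:

  row 1: 0  0  0  0  1  1
  row 2: 0  0  0  0  1  2
  row 3: 1  1  1  1  2  3
  row 4: 1  2  2  2  3  4
  row 5: 1  2  3  3  4  5
  row 6: 1  2  3  4  5  6

second differences of R give the permutation w = (5, 6, 1, 2, 3, 4).

ℓ(w)=8; the 1 essential cell (i,j,r):

[(2, 4, 0)]


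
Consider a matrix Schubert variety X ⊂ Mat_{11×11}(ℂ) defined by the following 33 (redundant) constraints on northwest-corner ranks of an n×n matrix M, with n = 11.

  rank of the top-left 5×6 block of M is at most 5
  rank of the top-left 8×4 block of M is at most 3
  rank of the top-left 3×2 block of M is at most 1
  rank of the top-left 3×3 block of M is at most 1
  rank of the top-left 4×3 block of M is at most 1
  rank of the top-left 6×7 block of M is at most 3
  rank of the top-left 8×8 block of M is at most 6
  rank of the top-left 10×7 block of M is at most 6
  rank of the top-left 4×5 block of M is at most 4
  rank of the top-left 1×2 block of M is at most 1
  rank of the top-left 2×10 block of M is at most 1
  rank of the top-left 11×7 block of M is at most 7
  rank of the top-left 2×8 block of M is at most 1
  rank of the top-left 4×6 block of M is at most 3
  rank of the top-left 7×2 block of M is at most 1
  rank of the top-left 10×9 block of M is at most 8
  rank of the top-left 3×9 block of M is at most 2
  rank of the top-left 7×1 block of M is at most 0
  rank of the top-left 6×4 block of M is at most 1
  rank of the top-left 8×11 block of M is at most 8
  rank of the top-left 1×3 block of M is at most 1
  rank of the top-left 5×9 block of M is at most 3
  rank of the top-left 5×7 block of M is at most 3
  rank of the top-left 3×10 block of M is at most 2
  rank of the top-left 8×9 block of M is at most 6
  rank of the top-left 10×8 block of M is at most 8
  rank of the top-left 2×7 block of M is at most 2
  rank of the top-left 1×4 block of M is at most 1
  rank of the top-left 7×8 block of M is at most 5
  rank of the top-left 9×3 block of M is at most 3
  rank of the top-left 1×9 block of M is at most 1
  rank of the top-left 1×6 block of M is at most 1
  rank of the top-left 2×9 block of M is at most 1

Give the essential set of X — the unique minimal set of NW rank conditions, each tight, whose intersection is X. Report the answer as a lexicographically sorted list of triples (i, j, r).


Recovering R(i,j) via the rank-extension bound from the 33 conditions:

  row 1: 0, 1, 1, 1, 1, 1, 1, 1, 1, 1, 1
  row 2: 0, 1, 1, 1, 1, 1, 1, 1, 1, 1, 2
  row 3: 0, 1, 1, 1, 2, 2, 2, 2, 2, 2, 3
  row 4: 0, 1, 1, 1, 2, 3, 3, 3, 3, 3, 4
  row 5: 0, 1, 1, 1, 2, 3, 3, 3, 3, 4, 5
  row 6: 0, 1, 1, 1, 2, 3, 3, 4, 4, 5, 6
  row 7: 0, 1, 2, 2, 3, 4, 4, 5, 5, 6, 7
  row 8: 1, 2, 3, 3, 4, 5, 5, 6, 6, 7, 8
  row 9: 1, 2, 3, 4, 5, 6, 6, 7, 7, 8, 9
  row 10: 1, 2, 3, 4, 5, 6, 6, 7, 8, 9, 10
  row 11: 1, 2, 3, 4, 5, 6, 7, 8, 9, 10, 11

reading off 1-entries of Δ²R: w = (2, 11, 5, 6, 10, 8, 3, 1, 4, 9, 7).

Rothe diagram D(w) (28 cells), 6 SE-corners (essential conditions):

[(2, 10, 1), (5, 9, 3), (6, 4, 1), (6, 7, 3), (7, 1, 0), (10, 7, 6)]


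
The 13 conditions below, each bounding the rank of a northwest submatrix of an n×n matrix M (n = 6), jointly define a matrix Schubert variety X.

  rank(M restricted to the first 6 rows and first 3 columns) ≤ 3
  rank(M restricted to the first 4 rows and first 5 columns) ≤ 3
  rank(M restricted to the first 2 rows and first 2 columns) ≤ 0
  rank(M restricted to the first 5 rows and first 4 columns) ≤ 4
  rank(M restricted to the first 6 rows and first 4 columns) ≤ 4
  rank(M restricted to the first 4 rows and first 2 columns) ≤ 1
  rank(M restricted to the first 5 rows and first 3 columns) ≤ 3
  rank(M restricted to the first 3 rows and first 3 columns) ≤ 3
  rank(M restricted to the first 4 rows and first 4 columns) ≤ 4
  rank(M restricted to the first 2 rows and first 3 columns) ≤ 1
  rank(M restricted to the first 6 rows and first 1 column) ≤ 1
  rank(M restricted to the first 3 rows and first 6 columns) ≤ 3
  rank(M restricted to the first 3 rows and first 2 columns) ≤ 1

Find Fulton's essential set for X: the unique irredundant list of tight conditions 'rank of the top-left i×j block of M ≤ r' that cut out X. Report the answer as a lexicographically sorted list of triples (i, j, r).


Reconstructing r_w from the 13 given conditions:

  i=1: 0  0  1  1  1  1
  i=2: 0  0  1  2  2  2
  i=3: 1  1  2  3  3  3
  i=4: 1  1  2  3  3  4
  i=5: 1  2  3  4  4  5
  i=6: 1  2  3  4  5  6

hence w(1..6) = (3, 4, 1, 6, 2, 5).

3 SE-corners of the 6-cell Rothe diagram give Ess(w):

[(2, 2, 0), (4, 2, 1), (4, 5, 3)]


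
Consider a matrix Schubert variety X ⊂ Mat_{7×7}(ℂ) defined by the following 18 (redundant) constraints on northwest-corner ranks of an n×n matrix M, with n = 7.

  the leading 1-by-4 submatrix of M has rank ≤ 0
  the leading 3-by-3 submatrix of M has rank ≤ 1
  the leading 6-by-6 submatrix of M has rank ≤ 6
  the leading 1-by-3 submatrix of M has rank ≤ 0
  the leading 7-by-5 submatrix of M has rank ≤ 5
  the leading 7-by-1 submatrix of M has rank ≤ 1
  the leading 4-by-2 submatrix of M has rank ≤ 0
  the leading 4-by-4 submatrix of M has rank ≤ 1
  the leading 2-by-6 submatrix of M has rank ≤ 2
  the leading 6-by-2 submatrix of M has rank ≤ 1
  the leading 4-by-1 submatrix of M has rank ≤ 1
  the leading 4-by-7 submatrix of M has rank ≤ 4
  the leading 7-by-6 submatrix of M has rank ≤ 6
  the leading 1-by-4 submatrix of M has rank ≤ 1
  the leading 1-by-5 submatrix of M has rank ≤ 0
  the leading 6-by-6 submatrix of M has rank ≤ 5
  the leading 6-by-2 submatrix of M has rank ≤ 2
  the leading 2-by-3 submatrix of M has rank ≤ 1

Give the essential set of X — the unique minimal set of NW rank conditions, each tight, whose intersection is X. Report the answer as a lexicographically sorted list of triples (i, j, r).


Recovering R(i,j) via the rank-extension bound from the 18 conditions:

  0 | 0 | 0 | 0 | 0 | 1 | 1
  0 | 0 | 1 | 1 | 1 | 2 | 2
  0 | 0 | 1 | 1 | 2 | 3 | 3
  0 | 0 | 1 | 1 | 2 | 3 | 4
  1 | 1 | 2 | 2 | 3 | 4 | 5
  1 | 1 | 2 | 3 | 4 | 5 | 6
  1 | 2 | 3 | 4 | 5 | 6 | 7

the unique w with this rank table is (6, 3, 5, 7, 1, 4, 2).

Rothe diagram D(w) (14 cells), 4 SE-corners (essential conditions):

[(1, 5, 0), (4, 2, 0), (4, 4, 1), (6, 2, 1)]
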